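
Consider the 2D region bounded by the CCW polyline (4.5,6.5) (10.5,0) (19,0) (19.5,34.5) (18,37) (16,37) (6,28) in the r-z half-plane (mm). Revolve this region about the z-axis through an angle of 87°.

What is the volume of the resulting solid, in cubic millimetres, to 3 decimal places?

Volume = 8745.245 mm³

Profile (r,z), 7 vertices: (4.5,6.5) (10.5,0) (19,0) (19.5,34.5) (18,37) (16,37) (6,28)
edge 0: (4.5,6.5)→(10.5,0)  cross = 4.5·0 − 10.5·6.5 = -68.2500; (r_i+r_j)·cross = 15·-68.2500 = -1023.7500
edge 1: (10.5,0)→(19,0)  cross = 10.5·0 − 19·0 = 0.0000; (r_i+r_j)·cross = 29.5·0.0000 = 0.0000
edge 2: (19,0)→(19.5,34.5)  cross = 19·34.5 − 19.5·0 = 655.5000; (r_i+r_j)·cross = 38.5·655.5000 = 25236.7500
edge 3: (19.5,34.5)→(18,37)  cross = 19.5·37 − 18·34.5 = 100.5000; (r_i+r_j)·cross = 37.5·100.5000 = 3768.7500
edge 4: (18,37)→(16,37)  cross = 18·37 − 16·37 = 74.0000; (r_i+r_j)·cross = 34·74.0000 = 2516.0000
edge 5: (16,37)→(6,28)  cross = 16·28 − 6·37 = 226.0000; (r_i+r_j)·cross = 22·226.0000 = 4972.0000
edge 6: (6,28)→(4.5,6.5)  cross = 6·6.5 − 4.5·28 = -87.0000; (r_i+r_j)·cross = 10.5·-87.0000 = -913.5000
Σcross = 900.7500 → A = |Σcross|/2 = 450.3750 mm²
Σ(r_i+r_j)·cross = 34556.2500 → first moment M = |Σ|/6 = 5759.3750
R_c = M/A = 5759.3750/450.3750 = 12.7880 mm
θ = 87° = 1.518436 rad
V = θ·R_c·A = 1.518436·12.7880·450.3750 = 8745.245 mm³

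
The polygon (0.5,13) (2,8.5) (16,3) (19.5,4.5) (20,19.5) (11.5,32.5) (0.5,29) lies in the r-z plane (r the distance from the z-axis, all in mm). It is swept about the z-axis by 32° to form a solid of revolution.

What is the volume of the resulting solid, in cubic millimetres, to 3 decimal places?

Profile (r,z), 7 vertices: (0.5,13) (2,8.5) (16,3) (19.5,4.5) (20,19.5) (11.5,32.5) (0.5,29)
edge 0: (0.5,13)→(2,8.5)  cross = 0.5·8.5 − 2·13 = -21.7500; (r_i+r_j)·cross = 2.5·-21.7500 = -54.3750
edge 1: (2,8.5)→(16,3)  cross = 2·3 − 16·8.5 = -130.0000; (r_i+r_j)·cross = 18·-130.0000 = -2340.0000
edge 2: (16,3)→(19.5,4.5)  cross = 16·4.5 − 19.5·3 = 13.5000; (r_i+r_j)·cross = 35.5·13.5000 = 479.2500
edge 3: (19.5,4.5)→(20,19.5)  cross = 19.5·19.5 − 20·4.5 = 290.2500; (r_i+r_j)·cross = 39.5·290.2500 = 11464.8750
edge 4: (20,19.5)→(11.5,32.5)  cross = 20·32.5 − 11.5·19.5 = 425.7500; (r_i+r_j)·cross = 31.5·425.7500 = 13411.1250
edge 5: (11.5,32.5)→(0.5,29)  cross = 11.5·29 − 0.5·32.5 = 317.2500; (r_i+r_j)·cross = 12·317.2500 = 3807.0000
edge 6: (0.5,29)→(0.5,13)  cross = 0.5·13 − 0.5·29 = -8.0000; (r_i+r_j)·cross = 1·-8.0000 = -8.0000
Σcross = 887.0000 → A = |Σcross|/2 = 443.5000 mm²
Σ(r_i+r_j)·cross = 26759.8750 → first moment M = |Σ|/6 = 4459.9792
R_c = M/A = 4459.9792/443.5000 = 10.0563 mm
θ = 32° = 0.558505 rad
V = θ·R_c·A = 0.558505·10.0563·443.5000 = 2490.922 mm³

Volume = 2490.922 mm³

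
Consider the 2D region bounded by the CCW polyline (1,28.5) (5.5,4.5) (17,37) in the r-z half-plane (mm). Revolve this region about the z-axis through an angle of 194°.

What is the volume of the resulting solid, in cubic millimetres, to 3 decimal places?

Profile (r,z), 3 vertices: (1,28.5) (5.5,4.5) (17,37)
edge 0: (1,28.5)→(5.5,4.5)  cross = 1·4.5 − 5.5·28.5 = -152.2500; (r_i+r_j)·cross = 6.5·-152.2500 = -989.6250
edge 1: (5.5,4.5)→(17,37)  cross = 5.5·37 − 17·4.5 = 127.0000; (r_i+r_j)·cross = 22.5·127.0000 = 2857.5000
edge 2: (17,37)→(1,28.5)  cross = 17·28.5 − 1·37 = 447.5000; (r_i+r_j)·cross = 18·447.5000 = 8055.0000
Σcross = 422.2500 → A = |Σcross|/2 = 211.1250 mm²
Σ(r_i+r_j)·cross = 9922.8750 → first moment M = |Σ|/6 = 1653.8125
R_c = M/A = 1653.8125/211.1250 = 7.8333 mm
θ = 194° = 3.385939 rad
V = θ·R_c·A = 3.385939·7.8333·211.1250 = 5599.708 mm³

Volume = 5599.708 mm³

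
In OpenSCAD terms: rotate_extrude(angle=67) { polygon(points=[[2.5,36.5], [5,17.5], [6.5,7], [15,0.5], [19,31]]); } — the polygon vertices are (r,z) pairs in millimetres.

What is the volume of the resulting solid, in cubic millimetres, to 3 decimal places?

Profile (r,z), 5 vertices: (2.5,36.5) (5,17.5) (6.5,7) (15,0.5) (19,31)
edge 0: (2.5,36.5)→(5,17.5)  cross = 2.5·17.5 − 5·36.5 = -138.7500; (r_i+r_j)·cross = 7.5·-138.7500 = -1040.6250
edge 1: (5,17.5)→(6.5,7)  cross = 5·7 − 6.5·17.5 = -78.7500; (r_i+r_j)·cross = 11.5·-78.7500 = -905.6250
edge 2: (6.5,7)→(15,0.5)  cross = 6.5·0.5 − 15·7 = -101.7500; (r_i+r_j)·cross = 21.5·-101.7500 = -2187.6250
edge 3: (15,0.5)→(19,31)  cross = 15·31 − 19·0.5 = 455.5000; (r_i+r_j)·cross = 34·455.5000 = 15487.0000
edge 4: (19,31)→(2.5,36.5)  cross = 19·36.5 − 2.5·31 = 616.0000; (r_i+r_j)·cross = 21.5·616.0000 = 13244.0000
Σcross = 752.2500 → A = |Σcross|/2 = 376.1250 mm²
Σ(r_i+r_j)·cross = 24597.1250 → first moment M = |Σ|/6 = 4099.5208
R_c = M/A = 4099.5208/376.1250 = 10.8994 mm
θ = 67° = 1.169371 rad
V = θ·R_c·A = 1.169371·10.8994·376.1250 = 4793.859 mm³

Volume = 4793.859 mm³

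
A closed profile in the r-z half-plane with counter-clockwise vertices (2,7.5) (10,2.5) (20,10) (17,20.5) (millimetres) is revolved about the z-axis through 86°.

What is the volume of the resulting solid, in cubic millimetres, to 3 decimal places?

Volume = 2797.708 mm³

Profile (r,z), 4 vertices: (2,7.5) (10,2.5) (20,10) (17,20.5)
edge 0: (2,7.5)→(10,2.5)  cross = 2·2.5 − 10·7.5 = -70.0000; (r_i+r_j)·cross = 12·-70.0000 = -840.0000
edge 1: (10,2.5)→(20,10)  cross = 10·10 − 20·2.5 = 50.0000; (r_i+r_j)·cross = 30·50.0000 = 1500.0000
edge 2: (20,10)→(17,20.5)  cross = 20·20.5 − 17·10 = 240.0000; (r_i+r_j)·cross = 37·240.0000 = 8880.0000
edge 3: (17,20.5)→(2,7.5)  cross = 17·7.5 − 2·20.5 = 86.5000; (r_i+r_j)·cross = 19·86.5000 = 1643.5000
Σcross = 306.5000 → A = |Σcross|/2 = 153.2500 mm²
Σ(r_i+r_j)·cross = 11183.5000 → first moment M = |Σ|/6 = 1863.9167
R_c = M/A = 1863.9167/153.2500 = 12.1626 mm
θ = 86° = 1.500983 rad
V = θ·R_c·A = 1.500983·12.1626·153.2500 = 2797.708 mm³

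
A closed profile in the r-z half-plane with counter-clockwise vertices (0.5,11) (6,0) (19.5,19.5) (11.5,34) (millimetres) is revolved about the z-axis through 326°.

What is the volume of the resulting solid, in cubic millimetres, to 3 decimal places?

Volume = 16566.486 mm³

Profile (r,z), 4 vertices: (0.5,11) (6,0) (19.5,19.5) (11.5,34)
edge 0: (0.5,11)→(6,0)  cross = 0.5·0 − 6·11 = -66.0000; (r_i+r_j)·cross = 6.5·-66.0000 = -429.0000
edge 1: (6,0)→(19.5,19.5)  cross = 6·19.5 − 19.5·0 = 117.0000; (r_i+r_j)·cross = 25.5·117.0000 = 2983.5000
edge 2: (19.5,19.5)→(11.5,34)  cross = 19.5·34 − 11.5·19.5 = 438.7500; (r_i+r_j)·cross = 31·438.7500 = 13601.2500
edge 3: (11.5,34)→(0.5,11)  cross = 11.5·11 − 0.5·34 = 109.5000; (r_i+r_j)·cross = 12·109.5000 = 1314.0000
Σcross = 599.2500 → A = |Σcross|/2 = 299.6250 mm²
Σ(r_i+r_j)·cross = 17469.7500 → first moment M = |Σ|/6 = 2911.6250
R_c = M/A = 2911.6250/299.6250 = 9.7176 mm
θ = 326° = 5.689773 rad
V = θ·R_c·A = 5.689773·9.7176·299.6250 = 16566.486 mm³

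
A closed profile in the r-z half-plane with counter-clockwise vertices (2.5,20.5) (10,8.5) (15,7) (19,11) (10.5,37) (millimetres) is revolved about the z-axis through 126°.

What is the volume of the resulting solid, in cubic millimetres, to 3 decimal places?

Profile (r,z), 5 vertices: (2.5,20.5) (10,8.5) (15,7) (19,11) (10.5,37)
edge 0: (2.5,20.5)→(10,8.5)  cross = 2.5·8.5 − 10·20.5 = -183.7500; (r_i+r_j)·cross = 12.5·-183.7500 = -2296.8750
edge 1: (10,8.5)→(15,7)  cross = 10·7 − 15·8.5 = -57.5000; (r_i+r_j)·cross = 25·-57.5000 = -1437.5000
edge 2: (15,7)→(19,11)  cross = 15·11 − 19·7 = 32.0000; (r_i+r_j)·cross = 34·32.0000 = 1088.0000
edge 3: (19,11)→(10.5,37)  cross = 19·37 − 10.5·11 = 587.5000; (r_i+r_j)·cross = 29.5·587.5000 = 17331.2500
edge 4: (10.5,37)→(2.5,20.5)  cross = 10.5·20.5 − 2.5·37 = 122.7500; (r_i+r_j)·cross = 13·122.7500 = 1595.7500
Σcross = 501.0000 → A = |Σcross|/2 = 250.5000 mm²
Σ(r_i+r_j)·cross = 16280.6250 → first moment M = |Σ|/6 = 2713.4375
R_c = M/A = 2713.4375/250.5000 = 10.8321 mm
θ = 126° = 2.199115 rad
V = θ·R_c·A = 2.199115·10.8321·250.5000 = 5967.161 mm³

Volume = 5967.161 mm³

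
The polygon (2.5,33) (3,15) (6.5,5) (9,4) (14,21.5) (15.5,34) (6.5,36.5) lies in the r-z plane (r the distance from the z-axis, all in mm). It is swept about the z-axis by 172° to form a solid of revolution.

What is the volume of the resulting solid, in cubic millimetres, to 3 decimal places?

Volume = 7330.239 mm³

Profile (r,z), 7 vertices: (2.5,33) (3,15) (6.5,5) (9,4) (14,21.5) (15.5,34) (6.5,36.5)
edge 0: (2.5,33)→(3,15)  cross = 2.5·15 − 3·33 = -61.5000; (r_i+r_j)·cross = 5.5·-61.5000 = -338.2500
edge 1: (3,15)→(6.5,5)  cross = 3·5 − 6.5·15 = -82.5000; (r_i+r_j)·cross = 9.5·-82.5000 = -783.7500
edge 2: (6.5,5)→(9,4)  cross = 6.5·4 − 9·5 = -19.0000; (r_i+r_j)·cross = 15.5·-19.0000 = -294.5000
edge 3: (9,4)→(14,21.5)  cross = 9·21.5 − 14·4 = 137.5000; (r_i+r_j)·cross = 23·137.5000 = 3162.5000
edge 4: (14,21.5)→(15.5,34)  cross = 14·34 − 15.5·21.5 = 142.7500; (r_i+r_j)·cross = 29.5·142.7500 = 4211.1250
edge 5: (15.5,34)→(6.5,36.5)  cross = 15.5·36.5 − 6.5·34 = 344.7500; (r_i+r_j)·cross = 22·344.7500 = 7584.5000
edge 6: (6.5,36.5)→(2.5,33)  cross = 6.5·33 − 2.5·36.5 = 123.2500; (r_i+r_j)·cross = 9·123.2500 = 1109.2500
Σcross = 585.2500 → A = |Σcross|/2 = 292.6250 mm²
Σ(r_i+r_j)·cross = 14650.8750 → first moment M = |Σ|/6 = 2441.8125
R_c = M/A = 2441.8125/292.6250 = 8.3445 mm
θ = 172° = 3.001966 rad
V = θ·R_c·A = 3.001966·8.3445·292.6250 = 7330.239 mm³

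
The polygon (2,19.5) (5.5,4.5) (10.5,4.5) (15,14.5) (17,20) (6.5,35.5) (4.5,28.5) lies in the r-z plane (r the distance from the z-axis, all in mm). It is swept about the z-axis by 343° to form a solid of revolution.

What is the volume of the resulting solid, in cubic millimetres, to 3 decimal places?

Volume = 14351.462 mm³

Profile (r,z), 7 vertices: (2,19.5) (5.5,4.5) (10.5,4.5) (15,14.5) (17,20) (6.5,35.5) (4.5,28.5)
edge 0: (2,19.5)→(5.5,4.5)  cross = 2·4.5 − 5.5·19.5 = -98.2500; (r_i+r_j)·cross = 7.5·-98.2500 = -736.8750
edge 1: (5.5,4.5)→(10.5,4.5)  cross = 5.5·4.5 − 10.5·4.5 = -22.5000; (r_i+r_j)·cross = 16·-22.5000 = -360.0000
edge 2: (10.5,4.5)→(15,14.5)  cross = 10.5·14.5 − 15·4.5 = 84.7500; (r_i+r_j)·cross = 25.5·84.7500 = 2161.1250
edge 3: (15,14.5)→(17,20)  cross = 15·20 − 17·14.5 = 53.5000; (r_i+r_j)·cross = 32·53.5000 = 1712.0000
edge 4: (17,20)→(6.5,35.5)  cross = 17·35.5 − 6.5·20 = 473.5000; (r_i+r_j)·cross = 23.5·473.5000 = 11127.2500
edge 5: (6.5,35.5)→(4.5,28.5)  cross = 6.5·28.5 − 4.5·35.5 = 25.5000; (r_i+r_j)·cross = 11·25.5000 = 280.5000
edge 6: (4.5,28.5)→(2,19.5)  cross = 4.5·19.5 − 2·28.5 = 30.7500; (r_i+r_j)·cross = 6.5·30.7500 = 199.8750
Σcross = 547.2500 → A = |Σcross|/2 = 273.6250 mm²
Σ(r_i+r_j)·cross = 14383.8750 → first moment M = |Σ|/6 = 2397.3125
R_c = M/A = 2397.3125/273.6250 = 8.7613 mm
θ = 343° = 5.986479 rad
V = θ·R_c·A = 5.986479·8.7613·273.6250 = 14351.462 mm³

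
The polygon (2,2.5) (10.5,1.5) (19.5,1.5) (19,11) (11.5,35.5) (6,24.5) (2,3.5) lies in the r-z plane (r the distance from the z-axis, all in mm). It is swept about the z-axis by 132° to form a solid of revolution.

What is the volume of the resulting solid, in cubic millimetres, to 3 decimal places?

Profile (r,z), 7 vertices: (2,2.5) (10.5,1.5) (19.5,1.5) (19,11) (11.5,35.5) (6,24.5) (2,3.5)
edge 0: (2,2.5)→(10.5,1.5)  cross = 2·1.5 − 10.5·2.5 = -23.2500; (r_i+r_j)·cross = 12.5·-23.2500 = -290.6250
edge 1: (10.5,1.5)→(19.5,1.5)  cross = 10.5·1.5 − 19.5·1.5 = -13.5000; (r_i+r_j)·cross = 30·-13.5000 = -405.0000
edge 2: (19.5,1.5)→(19,11)  cross = 19.5·11 − 19·1.5 = 186.0000; (r_i+r_j)·cross = 38.5·186.0000 = 7161.0000
edge 3: (19,11)→(11.5,35.5)  cross = 19·35.5 − 11.5·11 = 548.0000; (r_i+r_j)·cross = 30.5·548.0000 = 16714.0000
edge 4: (11.5,35.5)→(6,24.5)  cross = 11.5·24.5 − 6·35.5 = 68.7500; (r_i+r_j)·cross = 17.5·68.7500 = 1203.1250
edge 5: (6,24.5)→(2,3.5)  cross = 6·3.5 − 2·24.5 = -28.0000; (r_i+r_j)·cross = 8·-28.0000 = -224.0000
edge 6: (2,3.5)→(2,2.5)  cross = 2·2.5 − 2·3.5 = -2.0000; (r_i+r_j)·cross = 4·-2.0000 = -8.0000
Σcross = 736.0000 → A = |Σcross|/2 = 368.0000 mm²
Σ(r_i+r_j)·cross = 24150.5000 → first moment M = |Σ|/6 = 4025.0833
R_c = M/A = 4025.0833/368.0000 = 10.9377 mm
θ = 132° = 2.303835 rad
V = θ·R_c·A = 2.303835·10.9377·368.0000 = 9273.126 mm³

Volume = 9273.126 mm³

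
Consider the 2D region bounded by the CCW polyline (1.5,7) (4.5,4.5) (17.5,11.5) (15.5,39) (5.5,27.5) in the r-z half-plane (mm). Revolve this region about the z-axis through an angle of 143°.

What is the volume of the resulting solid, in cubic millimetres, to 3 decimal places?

Volume = 8454.697 mm³

Profile (r,z), 5 vertices: (1.5,7) (4.5,4.5) (17.5,11.5) (15.5,39) (5.5,27.5)
edge 0: (1.5,7)→(4.5,4.5)  cross = 1.5·4.5 − 4.5·7 = -24.7500; (r_i+r_j)·cross = 6·-24.7500 = -148.5000
edge 1: (4.5,4.5)→(17.5,11.5)  cross = 4.5·11.5 − 17.5·4.5 = -27.0000; (r_i+r_j)·cross = 22·-27.0000 = -594.0000
edge 2: (17.5,11.5)→(15.5,39)  cross = 17.5·39 − 15.5·11.5 = 504.2500; (r_i+r_j)·cross = 33·504.2500 = 16640.2500
edge 3: (15.5,39)→(5.5,27.5)  cross = 15.5·27.5 − 5.5·39 = 211.7500; (r_i+r_j)·cross = 21·211.7500 = 4446.7500
edge 4: (5.5,27.5)→(1.5,7)  cross = 5.5·7 − 1.5·27.5 = -2.7500; (r_i+r_j)·cross = 7·-2.7500 = -19.2500
Σcross = 661.5000 → A = |Σcross|/2 = 330.7500 mm²
Σ(r_i+r_j)·cross = 20325.2500 → first moment M = |Σ|/6 = 3387.5417
R_c = M/A = 3387.5417/330.7500 = 10.2420 mm
θ = 143° = 2.495821 rad
V = θ·R_c·A = 2.495821·10.2420·330.7500 = 8454.697 mm³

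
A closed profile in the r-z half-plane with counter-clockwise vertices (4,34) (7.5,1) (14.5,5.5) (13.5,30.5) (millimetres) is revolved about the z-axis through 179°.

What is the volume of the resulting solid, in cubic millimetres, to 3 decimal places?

Profile (r,z), 4 vertices: (4,34) (7.5,1) (14.5,5.5) (13.5,30.5)
edge 0: (4,34)→(7.5,1)  cross = 4·1 − 7.5·34 = -251.0000; (r_i+r_j)·cross = 11.5·-251.0000 = -2886.5000
edge 1: (7.5,1)→(14.5,5.5)  cross = 7.5·5.5 − 14.5·1 = 26.7500; (r_i+r_j)·cross = 22·26.7500 = 588.5000
edge 2: (14.5,5.5)→(13.5,30.5)  cross = 14.5·30.5 − 13.5·5.5 = 368.0000; (r_i+r_j)·cross = 28·368.0000 = 10304.0000
edge 3: (13.5,30.5)→(4,34)  cross = 13.5·34 − 4·30.5 = 337.0000; (r_i+r_j)·cross = 17.5·337.0000 = 5897.5000
Σcross = 480.7500 → A = |Σcross|/2 = 240.3750 mm²
Σ(r_i+r_j)·cross = 13903.5000 → first moment M = |Σ|/6 = 2317.2500
R_c = M/A = 2317.2500/240.3750 = 9.6401 mm
θ = 179° = 3.124139 rad
V = θ·R_c·A = 3.124139·9.6401·240.3750 = 7239.412 mm³

Volume = 7239.412 mm³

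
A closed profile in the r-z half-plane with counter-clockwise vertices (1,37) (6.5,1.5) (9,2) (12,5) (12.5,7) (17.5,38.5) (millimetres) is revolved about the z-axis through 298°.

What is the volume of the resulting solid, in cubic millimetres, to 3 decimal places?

Profile (r,z), 6 vertices: (1,37) (6.5,1.5) (9,2) (12,5) (12.5,7) (17.5,38.5)
edge 0: (1,37)→(6.5,1.5)  cross = 1·1.5 − 6.5·37 = -239.0000; (r_i+r_j)·cross = 7.5·-239.0000 = -1792.5000
edge 1: (6.5,1.5)→(9,2)  cross = 6.5·2 − 9·1.5 = -0.5000; (r_i+r_j)·cross = 15.5·-0.5000 = -7.7500
edge 2: (9,2)→(12,5)  cross = 9·5 − 12·2 = 21.0000; (r_i+r_j)·cross = 21·21.0000 = 441.0000
edge 3: (12,5)→(12.5,7)  cross = 12·7 − 12.5·5 = 21.5000; (r_i+r_j)·cross = 24.5·21.5000 = 526.7500
edge 4: (12.5,7)→(17.5,38.5)  cross = 12.5·38.5 − 17.5·7 = 358.7500; (r_i+r_j)·cross = 30·358.7500 = 10762.5000
edge 5: (17.5,38.5)→(1,37)  cross = 17.5·37 − 1·38.5 = 609.0000; (r_i+r_j)·cross = 18.5·609.0000 = 11266.5000
Σcross = 770.7500 → A = |Σcross|/2 = 385.3750 mm²
Σ(r_i+r_j)·cross = 21196.5000 → first moment M = |Σ|/6 = 3532.7500
R_c = M/A = 3532.7500/385.3750 = 9.1670 mm
θ = 298° = 5.201081 rad
V = θ·R_c·A = 5.201081·9.1670·385.3750 = 18374.120 mm³

Volume = 18374.120 mm³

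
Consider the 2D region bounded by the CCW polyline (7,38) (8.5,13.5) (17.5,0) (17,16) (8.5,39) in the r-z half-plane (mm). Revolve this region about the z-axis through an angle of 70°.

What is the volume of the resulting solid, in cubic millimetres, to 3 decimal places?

Volume = 2889.240 mm³

Profile (r,z), 5 vertices: (7,38) (8.5,13.5) (17.5,0) (17,16) (8.5,39)
edge 0: (7,38)→(8.5,13.5)  cross = 7·13.5 − 8.5·38 = -228.5000; (r_i+r_j)·cross = 15.5·-228.5000 = -3541.7500
edge 1: (8.5,13.5)→(17.5,0)  cross = 8.5·0 − 17.5·13.5 = -236.2500; (r_i+r_j)·cross = 26·-236.2500 = -6142.5000
edge 2: (17.5,0)→(17,16)  cross = 17.5·16 − 17·0 = 280.0000; (r_i+r_j)·cross = 34.5·280.0000 = 9660.0000
edge 3: (17,16)→(8.5,39)  cross = 17·39 − 8.5·16 = 527.0000; (r_i+r_j)·cross = 25.5·527.0000 = 13438.5000
edge 4: (8.5,39)→(7,38)  cross = 8.5·38 − 7·39 = 50.0000; (r_i+r_j)·cross = 15.5·50.0000 = 775.0000
Σcross = 392.2500 → A = |Σcross|/2 = 196.1250 mm²
Σ(r_i+r_j)·cross = 14189.2500 → first moment M = |Σ|/6 = 2364.8750
R_c = M/A = 2364.8750/196.1250 = 12.0580 mm
θ = 70° = 1.221730 rad
V = θ·R_c·A = 1.221730·12.0580·196.1250 = 2889.240 mm³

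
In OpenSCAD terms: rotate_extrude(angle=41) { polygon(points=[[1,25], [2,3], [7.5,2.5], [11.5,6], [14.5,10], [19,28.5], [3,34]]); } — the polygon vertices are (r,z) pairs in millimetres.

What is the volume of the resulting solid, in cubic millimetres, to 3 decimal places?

Profile (r,z), 7 vertices: (1,25) (2,3) (7.5,2.5) (11.5,6) (14.5,10) (19,28.5) (3,34)
edge 0: (1,25)→(2,3)  cross = 1·3 − 2·25 = -47.0000; (r_i+r_j)·cross = 3·-47.0000 = -141.0000
edge 1: (2,3)→(7.5,2.5)  cross = 2·2.5 − 7.5·3 = -17.5000; (r_i+r_j)·cross = 9.5·-17.5000 = -166.2500
edge 2: (7.5,2.5)→(11.5,6)  cross = 7.5·6 − 11.5·2.5 = 16.2500; (r_i+r_j)·cross = 19·16.2500 = 308.7500
edge 3: (11.5,6)→(14.5,10)  cross = 11.5·10 − 14.5·6 = 28.0000; (r_i+r_j)·cross = 26·28.0000 = 728.0000
edge 4: (14.5,10)→(19,28.5)  cross = 14.5·28.5 − 19·10 = 223.2500; (r_i+r_j)·cross = 33.5·223.2500 = 7478.8750
edge 5: (19,28.5)→(3,34)  cross = 19·34 − 3·28.5 = 560.5000; (r_i+r_j)·cross = 22·560.5000 = 12331.0000
edge 6: (3,34)→(1,25)  cross = 3·25 − 1·34 = 41.0000; (r_i+r_j)·cross = 4·41.0000 = 164.0000
Σcross = 804.5000 → A = |Σcross|/2 = 402.2500 mm²
Σ(r_i+r_j)·cross = 20703.3750 → first moment M = |Σ|/6 = 3450.5625
R_c = M/A = 3450.5625/402.2500 = 8.5782 mm
θ = 41° = 0.715585 rad
V = θ·R_c·A = 0.715585·8.5782·402.2500 = 2469.171 mm³

Volume = 2469.171 mm³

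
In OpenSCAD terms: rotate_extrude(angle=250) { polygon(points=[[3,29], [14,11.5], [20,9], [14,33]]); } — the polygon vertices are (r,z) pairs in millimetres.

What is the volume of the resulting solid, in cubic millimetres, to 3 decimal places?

Profile (r,z), 4 vertices: (3,29) (14,11.5) (20,9) (14,33)
edge 0: (3,29)→(14,11.5)  cross = 3·11.5 − 14·29 = -371.5000; (r_i+r_j)·cross = 17·-371.5000 = -6315.5000
edge 1: (14,11.5)→(20,9)  cross = 14·9 − 20·11.5 = -104.0000; (r_i+r_j)·cross = 34·-104.0000 = -3536.0000
edge 2: (20,9)→(14,33)  cross = 20·33 − 14·9 = 534.0000; (r_i+r_j)·cross = 34·534.0000 = 18156.0000
edge 3: (14,33)→(3,29)  cross = 14·29 − 3·33 = 307.0000; (r_i+r_j)·cross = 17·307.0000 = 5219.0000
Σcross = 365.5000 → A = |Σcross|/2 = 182.7500 mm²
Σ(r_i+r_j)·cross = 13523.5000 → first moment M = |Σ|/6 = 2253.9167
R_c = M/A = 2253.9167/182.7500 = 12.3333 mm
θ = 250° = 4.363323 rad
V = θ·R_c·A = 4.363323·12.3333·182.7500 = 9834.567 mm³

Volume = 9834.567 mm³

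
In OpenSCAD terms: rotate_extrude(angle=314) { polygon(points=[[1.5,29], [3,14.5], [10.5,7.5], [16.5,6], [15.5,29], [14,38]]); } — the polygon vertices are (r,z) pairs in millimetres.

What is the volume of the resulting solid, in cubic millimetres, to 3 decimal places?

Volume = 17773.179 mm³

Profile (r,z), 6 vertices: (1.5,29) (3,14.5) (10.5,7.5) (16.5,6) (15.5,29) (14,38)
edge 0: (1.5,29)→(3,14.5)  cross = 1.5·14.5 − 3·29 = -65.2500; (r_i+r_j)·cross = 4.5·-65.2500 = -293.6250
edge 1: (3,14.5)→(10.5,7.5)  cross = 3·7.5 − 10.5·14.5 = -129.7500; (r_i+r_j)·cross = 13.5·-129.7500 = -1751.6250
edge 2: (10.5,7.5)→(16.5,6)  cross = 10.5·6 − 16.5·7.5 = -60.7500; (r_i+r_j)·cross = 27·-60.7500 = -1640.2500
edge 3: (16.5,6)→(15.5,29)  cross = 16.5·29 − 15.5·6 = 385.5000; (r_i+r_j)·cross = 32·385.5000 = 12336.0000
edge 4: (15.5,29)→(14,38)  cross = 15.5·38 − 14·29 = 183.0000; (r_i+r_j)·cross = 29.5·183.0000 = 5398.5000
edge 5: (14,38)→(1.5,29)  cross = 14·29 − 1.5·38 = 349.0000; (r_i+r_j)·cross = 15.5·349.0000 = 5409.5000
Σcross = 661.7500 → A = |Σcross|/2 = 330.8750 mm²
Σ(r_i+r_j)·cross = 19458.5000 → first moment M = |Σ|/6 = 3243.0833
R_c = M/A = 3243.0833/330.8750 = 9.8015 mm
θ = 314° = 5.480334 rad
V = θ·R_c·A = 5.480334·9.8015·330.8750 = 17773.179 mm³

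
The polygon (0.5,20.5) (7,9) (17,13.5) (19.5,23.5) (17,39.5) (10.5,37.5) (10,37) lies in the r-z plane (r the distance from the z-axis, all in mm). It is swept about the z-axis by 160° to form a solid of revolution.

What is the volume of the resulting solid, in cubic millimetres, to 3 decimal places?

Profile (r,z), 7 vertices: (0.5,20.5) (7,9) (17,13.5) (19.5,23.5) (17,39.5) (10.5,37.5) (10,37)
edge 0: (0.5,20.5)→(7,9)  cross = 0.5·9 − 7·20.5 = -139.0000; (r_i+r_j)·cross = 7.5·-139.0000 = -1042.5000
edge 1: (7,9)→(17,13.5)  cross = 7·13.5 − 17·9 = -58.5000; (r_i+r_j)·cross = 24·-58.5000 = -1404.0000
edge 2: (17,13.5)→(19.5,23.5)  cross = 17·23.5 − 19.5·13.5 = 136.2500; (r_i+r_j)·cross = 36.5·136.2500 = 4973.1250
edge 3: (19.5,23.5)→(17,39.5)  cross = 19.5·39.5 − 17·23.5 = 370.7500; (r_i+r_j)·cross = 36.5·370.7500 = 13532.3750
edge 4: (17,39.5)→(10.5,37.5)  cross = 17·37.5 − 10.5·39.5 = 222.7500; (r_i+r_j)·cross = 27.5·222.7500 = 6125.6250
edge 5: (10.5,37.5)→(10,37)  cross = 10.5·37 − 10·37.5 = 13.5000; (r_i+r_j)·cross = 20.5·13.5000 = 276.7500
edge 6: (10,37)→(0.5,20.5)  cross = 10·20.5 − 0.5·37 = 186.5000; (r_i+r_j)·cross = 10.5·186.5000 = 1958.2500
Σcross = 732.2500 → A = |Σcross|/2 = 366.1250 mm²
Σ(r_i+r_j)·cross = 24419.6250 → first moment M = |Σ|/6 = 4069.9375
R_c = M/A = 4069.9375/366.1250 = 11.1163 mm
θ = 160° = 2.792527 rad
V = θ·R_c·A = 2.792527·11.1163·366.1250 = 11365.410 mm³

Volume = 11365.410 mm³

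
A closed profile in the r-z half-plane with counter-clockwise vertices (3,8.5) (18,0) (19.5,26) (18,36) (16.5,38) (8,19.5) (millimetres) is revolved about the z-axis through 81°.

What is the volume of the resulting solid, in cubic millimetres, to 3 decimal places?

Volume = 6304.322 mm³

Profile (r,z), 6 vertices: (3,8.5) (18,0) (19.5,26) (18,36) (16.5,38) (8,19.5)
edge 0: (3,8.5)→(18,0)  cross = 3·0 − 18·8.5 = -153.0000; (r_i+r_j)·cross = 21·-153.0000 = -3213.0000
edge 1: (18,0)→(19.5,26)  cross = 18·26 − 19.5·0 = 468.0000; (r_i+r_j)·cross = 37.5·468.0000 = 17550.0000
edge 2: (19.5,26)→(18,36)  cross = 19.5·36 − 18·26 = 234.0000; (r_i+r_j)·cross = 37.5·234.0000 = 8775.0000
edge 3: (18,36)→(16.5,38)  cross = 18·38 − 16.5·36 = 90.0000; (r_i+r_j)·cross = 34.5·90.0000 = 3105.0000
edge 4: (16.5,38)→(8,19.5)  cross = 16.5·19.5 − 8·38 = 17.7500; (r_i+r_j)·cross = 24.5·17.7500 = 434.8750
edge 5: (8,19.5)→(3,8.5)  cross = 8·8.5 − 3·19.5 = 9.5000; (r_i+r_j)·cross = 11·9.5000 = 104.5000
Σcross = 666.2500 → A = |Σcross|/2 = 333.1250 mm²
Σ(r_i+r_j)·cross = 26756.3750 → first moment M = |Σ|/6 = 4459.3958
R_c = M/A = 4459.3958/333.1250 = 13.3866 mm
θ = 81° = 1.413717 rad
V = θ·R_c·A = 1.413717·13.3866·333.1250 = 6304.322 mm³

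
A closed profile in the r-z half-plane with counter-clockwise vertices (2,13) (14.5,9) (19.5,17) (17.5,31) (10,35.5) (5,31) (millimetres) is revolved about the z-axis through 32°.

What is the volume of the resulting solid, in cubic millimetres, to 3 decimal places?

Profile (r,z), 6 vertices: (2,13) (14.5,9) (19.5,17) (17.5,31) (10,35.5) (5,31)
edge 0: (2,13)→(14.5,9)  cross = 2·9 − 14.5·13 = -170.5000; (r_i+r_j)·cross = 16.5·-170.5000 = -2813.2500
edge 1: (14.5,9)→(19.5,17)  cross = 14.5·17 − 19.5·9 = 71.0000; (r_i+r_j)·cross = 34·71.0000 = 2414.0000
edge 2: (19.5,17)→(17.5,31)  cross = 19.5·31 − 17.5·17 = 307.0000; (r_i+r_j)·cross = 37·307.0000 = 11359.0000
edge 3: (17.5,31)→(10,35.5)  cross = 17.5·35.5 − 10·31 = 311.2500; (r_i+r_j)·cross = 27.5·311.2500 = 8559.3750
edge 4: (10,35.5)→(5,31)  cross = 10·31 − 5·35.5 = 132.5000; (r_i+r_j)·cross = 15·132.5000 = 1987.5000
edge 5: (5,31)→(2,13)  cross = 5·13 − 2·31 = 3.0000; (r_i+r_j)·cross = 7·3.0000 = 21.0000
Σcross = 654.2500 → A = |Σcross|/2 = 327.1250 mm²
Σ(r_i+r_j)·cross = 21527.6250 → first moment M = |Σ|/6 = 3587.9375
R_c = M/A = 3587.9375/327.1250 = 10.9681 mm
θ = 32° = 0.558505 rad
V = θ·R_c·A = 0.558505·10.9681·327.1250 = 2003.882 mm³

Volume = 2003.882 mm³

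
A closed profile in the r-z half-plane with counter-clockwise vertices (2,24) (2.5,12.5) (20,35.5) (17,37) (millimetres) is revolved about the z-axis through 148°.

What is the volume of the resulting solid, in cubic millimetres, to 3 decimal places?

Profile (r,z), 4 vertices: (2,24) (2.5,12.5) (20,35.5) (17,37)
edge 0: (2,24)→(2.5,12.5)  cross = 2·12.5 − 2.5·24 = -35.0000; (r_i+r_j)·cross = 4.5·-35.0000 = -157.5000
edge 1: (2.5,12.5)→(20,35.5)  cross = 2.5·35.5 − 20·12.5 = -161.2500; (r_i+r_j)·cross = 22.5·-161.2500 = -3628.1250
edge 2: (20,35.5)→(17,37)  cross = 20·37 − 17·35.5 = 136.5000; (r_i+r_j)·cross = 37·136.5000 = 5050.5000
edge 3: (17,37)→(2,24)  cross = 17·24 − 2·37 = 334.0000; (r_i+r_j)·cross = 19·334.0000 = 6346.0000
Σcross = 274.2500 → A = |Σcross|/2 = 137.1250 mm²
Σ(r_i+r_j)·cross = 7610.8750 → first moment M = |Σ|/6 = 1268.4792
R_c = M/A = 1268.4792/137.1250 = 9.2505 mm
θ = 148° = 2.583087 rad
V = θ·R_c·A = 2.583087·9.2505·137.1250 = 3276.592 mm³

Volume = 3276.592 mm³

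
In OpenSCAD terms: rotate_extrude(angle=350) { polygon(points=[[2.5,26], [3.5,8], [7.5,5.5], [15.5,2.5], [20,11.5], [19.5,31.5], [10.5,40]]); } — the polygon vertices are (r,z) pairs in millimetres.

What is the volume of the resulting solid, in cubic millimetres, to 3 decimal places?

Volume = 34516.686 mm³

Profile (r,z), 7 vertices: (2.5,26) (3.5,8) (7.5,5.5) (15.5,2.5) (20,11.5) (19.5,31.5) (10.5,40)
edge 0: (2.5,26)→(3.5,8)  cross = 2.5·8 − 3.5·26 = -71.0000; (r_i+r_j)·cross = 6·-71.0000 = -426.0000
edge 1: (3.5,8)→(7.5,5.5)  cross = 3.5·5.5 − 7.5·8 = -40.7500; (r_i+r_j)·cross = 11·-40.7500 = -448.2500
edge 2: (7.5,5.5)→(15.5,2.5)  cross = 7.5·2.5 − 15.5·5.5 = -66.5000; (r_i+r_j)·cross = 23·-66.5000 = -1529.5000
edge 3: (15.5,2.5)→(20,11.5)  cross = 15.5·11.5 − 20·2.5 = 128.2500; (r_i+r_j)·cross = 35.5·128.2500 = 4552.8750
edge 4: (20,11.5)→(19.5,31.5)  cross = 20·31.5 − 19.5·11.5 = 405.7500; (r_i+r_j)·cross = 39.5·405.7500 = 16027.1250
edge 5: (19.5,31.5)→(10.5,40)  cross = 19.5·40 − 10.5·31.5 = 449.2500; (r_i+r_j)·cross = 30·449.2500 = 13477.5000
edge 6: (10.5,40)→(2.5,26)  cross = 10.5·26 − 2.5·40 = 173.0000; (r_i+r_j)·cross = 13·173.0000 = 2249.0000
Σcross = 978.0000 → A = |Σcross|/2 = 489.0000 mm²
Σ(r_i+r_j)·cross = 33902.7500 → first moment M = |Σ|/6 = 5650.4583
R_c = M/A = 5650.4583/489.0000 = 11.5551 mm
θ = 350° = 6.108652 rad
V = θ·R_c·A = 6.108652·11.5551·489.0000 = 34516.686 mm³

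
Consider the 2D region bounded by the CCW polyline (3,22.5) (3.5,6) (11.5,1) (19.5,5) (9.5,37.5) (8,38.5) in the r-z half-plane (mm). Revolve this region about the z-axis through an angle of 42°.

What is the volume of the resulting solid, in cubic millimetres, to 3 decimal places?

Volume = 2625.438 mm³

Profile (r,z), 6 vertices: (3,22.5) (3.5,6) (11.5,1) (19.5,5) (9.5,37.5) (8,38.5)
edge 0: (3,22.5)→(3.5,6)  cross = 3·6 − 3.5·22.5 = -60.7500; (r_i+r_j)·cross = 6.5·-60.7500 = -394.8750
edge 1: (3.5,6)→(11.5,1)  cross = 3.5·1 − 11.5·6 = -65.5000; (r_i+r_j)·cross = 15·-65.5000 = -982.5000
edge 2: (11.5,1)→(19.5,5)  cross = 11.5·5 − 19.5·1 = 38.0000; (r_i+r_j)·cross = 31·38.0000 = 1178.0000
edge 3: (19.5,5)→(9.5,37.5)  cross = 19.5·37.5 − 9.5·5 = 683.7500; (r_i+r_j)·cross = 29·683.7500 = 19828.7500
edge 4: (9.5,37.5)→(8,38.5)  cross = 9.5·38.5 − 8·37.5 = 65.7500; (r_i+r_j)·cross = 17.5·65.7500 = 1150.6250
edge 5: (8,38.5)→(3,22.5)  cross = 8·22.5 − 3·38.5 = 64.5000; (r_i+r_j)·cross = 11·64.5000 = 709.5000
Σcross = 725.7500 → A = |Σcross|/2 = 362.8750 mm²
Σ(r_i+r_j)·cross = 21489.5000 → first moment M = |Σ|/6 = 3581.5833
R_c = M/A = 3581.5833/362.8750 = 9.8700 mm
θ = 42° = 0.733038 rad
V = θ·R_c·A = 0.733038·9.8700·362.8750 = 2625.438 mm³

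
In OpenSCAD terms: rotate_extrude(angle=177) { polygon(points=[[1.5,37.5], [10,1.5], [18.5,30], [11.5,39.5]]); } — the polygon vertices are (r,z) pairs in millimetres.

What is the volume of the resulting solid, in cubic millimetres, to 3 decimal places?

Profile (r,z), 4 vertices: (1.5,37.5) (10,1.5) (18.5,30) (11.5,39.5)
edge 0: (1.5,37.5)→(10,1.5)  cross = 1.5·1.5 − 10·37.5 = -372.7500; (r_i+r_j)·cross = 11.5·-372.7500 = -4286.6250
edge 1: (10,1.5)→(18.5,30)  cross = 10·30 − 18.5·1.5 = 272.2500; (r_i+r_j)·cross = 28.5·272.2500 = 7759.1250
edge 2: (18.5,30)→(11.5,39.5)  cross = 18.5·39.5 − 11.5·30 = 385.7500; (r_i+r_j)·cross = 30·385.7500 = 11572.5000
edge 3: (11.5,39.5)→(1.5,37.5)  cross = 11.5·37.5 − 1.5·39.5 = 372.0000; (r_i+r_j)·cross = 13·372.0000 = 4836.0000
Σcross = 657.2500 → A = |Σcross|/2 = 328.6250 mm²
Σ(r_i+r_j)·cross = 19881.0000 → first moment M = |Σ|/6 = 3313.5000
R_c = M/A = 3313.5000/328.6250 = 10.0829 mm
θ = 177° = 3.089233 rad
V = θ·R_c·A = 3.089233·10.0829·328.6250 = 10236.173 mm³

Volume = 10236.173 mm³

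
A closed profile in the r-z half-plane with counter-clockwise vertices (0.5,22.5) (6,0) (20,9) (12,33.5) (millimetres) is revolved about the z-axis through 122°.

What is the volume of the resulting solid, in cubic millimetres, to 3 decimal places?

Profile (r,z), 4 vertices: (0.5,22.5) (6,0) (20,9) (12,33.5)
edge 0: (0.5,22.5)→(6,0)  cross = 0.5·0 − 6·22.5 = -135.0000; (r_i+r_j)·cross = 6.5·-135.0000 = -877.5000
edge 1: (6,0)→(20,9)  cross = 6·9 − 20·0 = 54.0000; (r_i+r_j)·cross = 26·54.0000 = 1404.0000
edge 2: (20,9)→(12,33.5)  cross = 20·33.5 − 12·9 = 562.0000; (r_i+r_j)·cross = 32·562.0000 = 17984.0000
edge 3: (12,33.5)→(0.5,22.5)  cross = 12·22.5 − 0.5·33.5 = 253.2500; (r_i+r_j)·cross = 12.5·253.2500 = 3165.6250
Σcross = 734.2500 → A = |Σcross|/2 = 367.1250 mm²
Σ(r_i+r_j)·cross = 21676.1250 → first moment M = |Σ|/6 = 3612.6875
R_c = M/A = 3612.6875/367.1250 = 9.8405 mm
θ = 122° = 2.129302 rad
V = θ·R_c·A = 2.129302·9.8405·367.1250 = 7692.502 mm³

Volume = 7692.502 mm³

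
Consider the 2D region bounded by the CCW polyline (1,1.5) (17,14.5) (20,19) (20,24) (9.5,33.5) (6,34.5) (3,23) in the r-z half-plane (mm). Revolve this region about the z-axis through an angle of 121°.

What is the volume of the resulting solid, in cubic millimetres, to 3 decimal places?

Volume = 7132.108 mm³

Profile (r,z), 7 vertices: (1,1.5) (17,14.5) (20,19) (20,24) (9.5,33.5) (6,34.5) (3,23)
edge 0: (1,1.5)→(17,14.5)  cross = 1·14.5 − 17·1.5 = -11.0000; (r_i+r_j)·cross = 18·-11.0000 = -198.0000
edge 1: (17,14.5)→(20,19)  cross = 17·19 − 20·14.5 = 33.0000; (r_i+r_j)·cross = 37·33.0000 = 1221.0000
edge 2: (20,19)→(20,24)  cross = 20·24 − 20·19 = 100.0000; (r_i+r_j)·cross = 40·100.0000 = 4000.0000
edge 3: (20,24)→(9.5,33.5)  cross = 20·33.5 − 9.5·24 = 442.0000; (r_i+r_j)·cross = 29.5·442.0000 = 13039.0000
edge 4: (9.5,33.5)→(6,34.5)  cross = 9.5·34.5 − 6·33.5 = 126.7500; (r_i+r_j)·cross = 15.5·126.7500 = 1964.6250
edge 5: (6,34.5)→(3,23)  cross = 6·23 − 3·34.5 = 34.5000; (r_i+r_j)·cross = 9·34.5000 = 310.5000
edge 6: (3,23)→(1,1.5)  cross = 3·1.5 − 1·23 = -18.5000; (r_i+r_j)·cross = 4·-18.5000 = -74.0000
Σcross = 706.7500 → A = |Σcross|/2 = 353.3750 mm²
Σ(r_i+r_j)·cross = 20263.1250 → first moment M = |Σ|/6 = 3377.1875
R_c = M/A = 3377.1875/353.3750 = 9.5570 mm
θ = 121° = 2.111848 rad
V = θ·R_c·A = 2.111848·9.5570·353.3750 = 7132.108 mm³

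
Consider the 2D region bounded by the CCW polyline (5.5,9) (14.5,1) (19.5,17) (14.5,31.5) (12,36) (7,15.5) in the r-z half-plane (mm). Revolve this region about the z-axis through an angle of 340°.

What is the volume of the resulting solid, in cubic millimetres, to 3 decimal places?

Volume = 19785.714 mm³

Profile (r,z), 6 vertices: (5.5,9) (14.5,1) (19.5,17) (14.5,31.5) (12,36) (7,15.5)
edge 0: (5.5,9)→(14.5,1)  cross = 5.5·1 − 14.5·9 = -125.0000; (r_i+r_j)·cross = 20·-125.0000 = -2500.0000
edge 1: (14.5,1)→(19.5,17)  cross = 14.5·17 − 19.5·1 = 227.0000; (r_i+r_j)·cross = 34·227.0000 = 7718.0000
edge 2: (19.5,17)→(14.5,31.5)  cross = 19.5·31.5 − 14.5·17 = 367.7500; (r_i+r_j)·cross = 34·367.7500 = 12503.5000
edge 3: (14.5,31.5)→(12,36)  cross = 14.5·36 − 12·31.5 = 144.0000; (r_i+r_j)·cross = 26.5·144.0000 = 3816.0000
edge 4: (12,36)→(7,15.5)  cross = 12·15.5 − 7·36 = -66.0000; (r_i+r_j)·cross = 19·-66.0000 = -1254.0000
edge 5: (7,15.5)→(5.5,9)  cross = 7·9 − 5.5·15.5 = -22.2500; (r_i+r_j)·cross = 12.5·-22.2500 = -278.1250
Σcross = 525.5000 → A = |Σcross|/2 = 262.7500 mm²
Σ(r_i+r_j)·cross = 20005.3750 → first moment M = |Σ|/6 = 3334.2292
R_c = M/A = 3334.2292/262.7500 = 12.6897 mm
θ = 340° = 5.934119 rad
V = θ·R_c·A = 5.934119·12.6897·262.7500 = 19785.714 mm³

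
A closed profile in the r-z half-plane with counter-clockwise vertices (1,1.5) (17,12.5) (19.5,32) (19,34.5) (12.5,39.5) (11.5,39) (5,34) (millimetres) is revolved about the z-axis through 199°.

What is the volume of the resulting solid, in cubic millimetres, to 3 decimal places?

Profile (r,z), 7 vertices: (1,1.5) (17,12.5) (19.5,32) (19,34.5) (12.5,39.5) (11.5,39) (5,34)
edge 0: (1,1.5)→(17,12.5)  cross = 1·12.5 − 17·1.5 = -13.0000; (r_i+r_j)·cross = 18·-13.0000 = -234.0000
edge 1: (17,12.5)→(19.5,32)  cross = 17·32 − 19.5·12.5 = 300.2500; (r_i+r_j)·cross = 36.5·300.2500 = 10959.1250
edge 2: (19.5,32)→(19,34.5)  cross = 19.5·34.5 − 19·32 = 64.7500; (r_i+r_j)·cross = 38.5·64.7500 = 2492.8750
edge 3: (19,34.5)→(12.5,39.5)  cross = 19·39.5 − 12.5·34.5 = 319.2500; (r_i+r_j)·cross = 31.5·319.2500 = 10056.3750
edge 4: (12.5,39.5)→(11.5,39)  cross = 12.5·39 − 11.5·39.5 = 33.2500; (r_i+r_j)·cross = 24·33.2500 = 798.0000
edge 5: (11.5,39)→(5,34)  cross = 11.5·34 − 5·39 = 196.0000; (r_i+r_j)·cross = 16.5·196.0000 = 3234.0000
edge 6: (5,34)→(1,1.5)  cross = 5·1.5 − 1·34 = -26.5000; (r_i+r_j)·cross = 6·-26.5000 = -159.0000
Σcross = 874.0000 → A = |Σcross|/2 = 437.0000 mm²
Σ(r_i+r_j)·cross = 27147.3750 → first moment M = |Σ|/6 = 4524.5625
R_c = M/A = 4524.5625/437.0000 = 10.3537 mm
θ = 199° = 3.473205 rad
V = θ·R_c·A = 3.473205·10.3537·437.0000 = 15714.734 mm³

Volume = 15714.734 mm³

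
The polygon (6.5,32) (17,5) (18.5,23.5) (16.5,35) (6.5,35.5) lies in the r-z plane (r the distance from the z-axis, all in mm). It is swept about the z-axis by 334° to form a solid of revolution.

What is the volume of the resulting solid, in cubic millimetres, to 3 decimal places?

Volume = 15461.025 mm³

Profile (r,z), 5 vertices: (6.5,32) (17,5) (18.5,23.5) (16.5,35) (6.5,35.5)
edge 0: (6.5,32)→(17,5)  cross = 6.5·5 − 17·32 = -511.5000; (r_i+r_j)·cross = 23.5·-511.5000 = -12020.2500
edge 1: (17,5)→(18.5,23.5)  cross = 17·23.5 − 18.5·5 = 307.0000; (r_i+r_j)·cross = 35.5·307.0000 = 10898.5000
edge 2: (18.5,23.5)→(16.5,35)  cross = 18.5·35 − 16.5·23.5 = 259.7500; (r_i+r_j)·cross = 35·259.7500 = 9091.2500
edge 3: (16.5,35)→(6.5,35.5)  cross = 16.5·35.5 − 6.5·35 = 358.2500; (r_i+r_j)·cross = 23·358.2500 = 8239.7500
edge 4: (6.5,35.5)→(6.5,32)  cross = 6.5·32 − 6.5·35.5 = -22.7500; (r_i+r_j)·cross = 13·-22.7500 = -295.7500
Σcross = 390.7500 → A = |Σcross|/2 = 195.3750 mm²
Σ(r_i+r_j)·cross = 15913.5000 → first moment M = |Σ|/6 = 2652.2500
R_c = M/A = 2652.2500/195.3750 = 13.5752 mm
θ = 334° = 5.829400 rad
V = θ·R_c·A = 5.829400·13.5752·195.3750 = 15461.025 mm³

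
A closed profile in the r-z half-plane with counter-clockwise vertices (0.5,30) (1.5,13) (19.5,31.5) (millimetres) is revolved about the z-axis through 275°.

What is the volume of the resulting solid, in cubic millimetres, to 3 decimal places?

Volume = 5580.999 mm³

Profile (r,z), 3 vertices: (0.5,30) (1.5,13) (19.5,31.5)
edge 0: (0.5,30)→(1.5,13)  cross = 0.5·13 − 1.5·30 = -38.5000; (r_i+r_j)·cross = 2·-38.5000 = -77.0000
edge 1: (1.5,13)→(19.5,31.5)  cross = 1.5·31.5 − 19.5·13 = -206.2500; (r_i+r_j)·cross = 21·-206.2500 = -4331.2500
edge 2: (19.5,31.5)→(0.5,30)  cross = 19.5·30 − 0.5·31.5 = 569.2500; (r_i+r_j)·cross = 20·569.2500 = 11385.0000
Σcross = 324.5000 → A = |Σcross|/2 = 162.2500 mm²
Σ(r_i+r_j)·cross = 6976.7500 → first moment M = |Σ|/6 = 1162.7917
R_c = M/A = 1162.7917/162.2500 = 7.1667 mm
θ = 275° = 4.799655 rad
V = θ·R_c·A = 4.799655·7.1667·162.2500 = 5580.999 mm³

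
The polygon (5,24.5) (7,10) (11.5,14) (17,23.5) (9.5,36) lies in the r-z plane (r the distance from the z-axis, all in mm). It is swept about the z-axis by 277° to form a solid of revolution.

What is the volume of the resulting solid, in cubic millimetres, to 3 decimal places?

Volume = 8229.532 mm³

Profile (r,z), 5 vertices: (5,24.5) (7,10) (11.5,14) (17,23.5) (9.5,36)
edge 0: (5,24.5)→(7,10)  cross = 5·10 − 7·24.5 = -121.5000; (r_i+r_j)·cross = 12·-121.5000 = -1458.0000
edge 1: (7,10)→(11.5,14)  cross = 7·14 − 11.5·10 = -17.0000; (r_i+r_j)·cross = 18.5·-17.0000 = -314.5000
edge 2: (11.5,14)→(17,23.5)  cross = 11.5·23.5 − 17·14 = 32.2500; (r_i+r_j)·cross = 28.5·32.2500 = 919.1250
edge 3: (17,23.5)→(9.5,36)  cross = 17·36 − 9.5·23.5 = 388.7500; (r_i+r_j)·cross = 26.5·388.7500 = 10301.8750
edge 4: (9.5,36)→(5,24.5)  cross = 9.5·24.5 − 5·36 = 52.7500; (r_i+r_j)·cross = 14.5·52.7500 = 764.8750
Σcross = 335.2500 → A = |Σcross|/2 = 167.6250 mm²
Σ(r_i+r_j)·cross = 10213.3750 → first moment M = |Σ|/6 = 1702.2292
R_c = M/A = 1702.2292/167.6250 = 10.1550 mm
θ = 277° = 4.834562 rad
V = θ·R_c·A = 4.834562·10.1550·167.6250 = 8229.532 mm³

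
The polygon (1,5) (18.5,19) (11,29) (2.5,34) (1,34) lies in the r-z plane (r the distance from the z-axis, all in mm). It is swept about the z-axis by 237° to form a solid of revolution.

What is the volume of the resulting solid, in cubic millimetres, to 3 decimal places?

Profile (r,z), 5 vertices: (1,5) (18.5,19) (11,29) (2.5,34) (1,34)
edge 0: (1,5)→(18.5,19)  cross = 1·19 − 18.5·5 = -73.5000; (r_i+r_j)·cross = 19.5·-73.5000 = -1433.2500
edge 1: (18.5,19)→(11,29)  cross = 18.5·29 − 11·19 = 327.5000; (r_i+r_j)·cross = 29.5·327.5000 = 9661.2500
edge 2: (11,29)→(2.5,34)  cross = 11·34 − 2.5·29 = 301.5000; (r_i+r_j)·cross = 13.5·301.5000 = 4070.2500
edge 3: (2.5,34)→(1,34)  cross = 2.5·34 − 1·34 = 51.0000; (r_i+r_j)·cross = 3.5·51.0000 = 178.5000
edge 4: (1,34)→(1,5)  cross = 1·5 − 1·34 = -29.0000; (r_i+r_j)·cross = 2·-29.0000 = -58.0000
Σcross = 577.5000 → A = |Σcross|/2 = 288.7500 mm²
Σ(r_i+r_j)·cross = 12418.7500 → first moment M = |Σ|/6 = 2069.7917
R_c = M/A = 2069.7917/288.7500 = 7.1681 mm
θ = 237° = 4.136430 rad
V = θ·R_c·A = 4.136430·7.1681·288.7500 = 8561.549 mm³

Volume = 8561.549 mm³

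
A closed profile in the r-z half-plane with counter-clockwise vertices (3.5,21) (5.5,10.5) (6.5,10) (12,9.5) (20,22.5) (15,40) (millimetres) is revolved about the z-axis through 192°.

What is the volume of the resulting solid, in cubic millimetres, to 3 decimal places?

Profile (r,z), 6 vertices: (3.5,21) (5.5,10.5) (6.5,10) (12,9.5) (20,22.5) (15,40)
edge 0: (3.5,21)→(5.5,10.5)  cross = 3.5·10.5 − 5.5·21 = -78.7500; (r_i+r_j)·cross = 9·-78.7500 = -708.7500
edge 1: (5.5,10.5)→(6.5,10)  cross = 5.5·10 − 6.5·10.5 = -13.2500; (r_i+r_j)·cross = 12·-13.2500 = -159.0000
edge 2: (6.5,10)→(12,9.5)  cross = 6.5·9.5 − 12·10 = -58.2500; (r_i+r_j)·cross = 18.5·-58.2500 = -1077.6250
edge 3: (12,9.5)→(20,22.5)  cross = 12·22.5 − 20·9.5 = 80.0000; (r_i+r_j)·cross = 32·80.0000 = 2560.0000
edge 4: (20,22.5)→(15,40)  cross = 20·40 − 15·22.5 = 462.5000; (r_i+r_j)·cross = 35·462.5000 = 16187.5000
edge 5: (15,40)→(3.5,21)  cross = 15·21 − 3.5·40 = 175.0000; (r_i+r_j)·cross = 18.5·175.0000 = 3237.5000
Σcross = 567.2500 → A = |Σcross|/2 = 283.6250 mm²
Σ(r_i+r_j)·cross = 20039.6250 → first moment M = |Σ|/6 = 3339.9375
R_c = M/A = 3339.9375/283.6250 = 11.7759 mm
θ = 192° = 3.351032 rad
V = θ·R_c·A = 3.351032·11.7759·283.6250 = 11192.238 mm³

Volume = 11192.238 mm³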